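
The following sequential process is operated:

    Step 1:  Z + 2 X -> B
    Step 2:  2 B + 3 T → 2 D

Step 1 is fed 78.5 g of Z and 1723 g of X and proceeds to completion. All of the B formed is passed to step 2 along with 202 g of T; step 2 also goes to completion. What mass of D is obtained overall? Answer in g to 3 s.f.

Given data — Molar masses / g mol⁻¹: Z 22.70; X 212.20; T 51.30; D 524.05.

1380 g

Step 1:
n(Z) = 78.50 / 22.70 = 3.458 mol
n(X) = 1723 / 212.20 = 8.120 mol
n/ν for Z = 3.458/1 = 3.458
n/ν for X = 8.120/2 = 4.060
Smallest n/ν is Z → limiting reagent.
n(B) produced = (1/1) × 3.458 = 3.458 mol
Step 2:
n(B) available = 3.458 mol
n(T) = 202.0 / 51.30 = 3.938 mol
n/ν for B = 3.458/2 = 1.729
n/ν for T = 3.938/3 = 1.313
Smallest n/ν is T → limiting reagent.
n(D) = (2/3) × 3.938 = 2.625 mol
mass = 2.625 × 524.05 = 1376 g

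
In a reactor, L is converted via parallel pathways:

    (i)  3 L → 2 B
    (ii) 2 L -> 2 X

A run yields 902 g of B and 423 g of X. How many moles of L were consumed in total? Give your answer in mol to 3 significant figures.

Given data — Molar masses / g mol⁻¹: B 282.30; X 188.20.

7.04 mol

n(B) = 902 / 282.30 = 3.195 mol
n(X) = 423 / 188.20 = 2.248 mol
n(L) via (i) = (3/2)×3.195 = 4.793 mol
n(L) via (ii) = (2/2)×2.248 = 2.248 mol
total n(L) = 4.793 + 2.248 = 7.041 mol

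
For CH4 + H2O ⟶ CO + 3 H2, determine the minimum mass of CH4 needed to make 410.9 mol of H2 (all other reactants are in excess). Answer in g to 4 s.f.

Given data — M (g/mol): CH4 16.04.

n(H2) = 410.9 mol
n(CH4) = (1/3) × 410.9 = 137.0 mol
mass = 137.0 × 16.04 = 2197 g

2197 g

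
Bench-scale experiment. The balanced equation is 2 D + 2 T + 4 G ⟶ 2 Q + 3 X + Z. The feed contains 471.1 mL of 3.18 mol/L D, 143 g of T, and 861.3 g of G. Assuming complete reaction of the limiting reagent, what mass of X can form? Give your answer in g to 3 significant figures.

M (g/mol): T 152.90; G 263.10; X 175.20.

246 g

n(D) = 3.18 × 471.1/1000 = 1.498 mol
n(T) = 143.0 / 152.90 = 0.9353 mol
n(G) = 861.3 / 263.10 = 3.274 mol
n/ν for D = 1.498/2 = 0.7490
n/ν for T = 0.9353/2 = 0.4677
n/ν for G = 3.274/4 = 0.8185
Smallest n/ν is T → limiting reagent.
n(X) = (3/2) × 0.9353 = 1.403 mol
mass = 1.403 × 175.20 = 245.8 g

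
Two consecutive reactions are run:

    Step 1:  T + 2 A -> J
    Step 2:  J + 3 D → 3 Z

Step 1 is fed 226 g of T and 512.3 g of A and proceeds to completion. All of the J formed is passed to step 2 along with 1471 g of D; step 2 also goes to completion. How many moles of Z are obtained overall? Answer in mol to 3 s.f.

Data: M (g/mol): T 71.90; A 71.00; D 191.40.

Step 1:
n(T) = 226.0 / 71.90 = 3.143 mol
n(A) = 512.3 / 71.00 = 7.215 mol
n/ν for T = 3.143/1 = 3.143
n/ν for A = 7.215/2 = 3.608
Smallest n/ν is T → limiting reagent.
n(J) produced = (1/1) × 3.143 = 3.143 mol
Step 2:
n(J) available = 3.143 mol
n(D) = 1471 / 191.40 = 7.685 mol
n/ν for J = 3.143/1 = 3.143
n/ν for D = 7.685/3 = 2.562
Smallest n/ν is D → limiting reagent.
n(Z) = (3/3) × 7.685 = 7.685 mol

7.69 mol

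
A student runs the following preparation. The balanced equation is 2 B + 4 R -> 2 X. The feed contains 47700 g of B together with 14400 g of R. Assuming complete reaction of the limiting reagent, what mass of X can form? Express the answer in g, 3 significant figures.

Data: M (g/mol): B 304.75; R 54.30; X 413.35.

n(B) = 47700 / 304.75 = 156.5 mol
n(R) = 14400 / 54.30 = 265.2 mol
n/ν → B: 78.25, R: 66.30; R is limiting.
n(X) = (2/4) × 265.2 = 132.6 mol
mass = 132.6 × 413.35 = 54810 g

54800 g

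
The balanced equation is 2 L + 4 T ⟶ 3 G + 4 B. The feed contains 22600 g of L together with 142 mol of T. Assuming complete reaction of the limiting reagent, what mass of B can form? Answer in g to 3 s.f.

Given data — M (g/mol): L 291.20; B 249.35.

n(L) = 22600 / 291.20 = 77.61 mol
n(T) = 142.0 mol
n/ν for L = 77.61/2 = 38.81
n/ν for T = 142.0/4 = 35.50
Smallest n/ν is T → limiting reagent.
n(B) = (4/4) × 142.0 = 142.0 mol
mass = 142.0 × 249.35 = 35410 g

35400 g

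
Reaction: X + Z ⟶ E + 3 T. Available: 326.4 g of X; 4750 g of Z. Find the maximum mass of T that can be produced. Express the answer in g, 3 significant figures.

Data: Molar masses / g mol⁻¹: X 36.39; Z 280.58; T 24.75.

n(X) = 326.4 / 36.39 = 8.969 mol
n(Z) = 4750 / 280.58 = 16.93 mol
n/ν for X = 8.969/1 = 8.969
n/ν for Z = 16.93/1 = 16.93
Smallest n/ν is X → limiting reagent.
n(T) = (3/1) × 8.969 = 26.91 mol
mass = 26.91 × 24.75 = 666.0 g

666 g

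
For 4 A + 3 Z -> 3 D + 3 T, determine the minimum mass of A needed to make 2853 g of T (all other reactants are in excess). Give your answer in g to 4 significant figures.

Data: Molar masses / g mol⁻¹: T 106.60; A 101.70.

n(T) = 2853 / 106.60 = 26.76 mol
n(A) = (4/3) × 26.76 = 35.68 mol
mass = 35.68 × 101.70 = 3629 g

3629 g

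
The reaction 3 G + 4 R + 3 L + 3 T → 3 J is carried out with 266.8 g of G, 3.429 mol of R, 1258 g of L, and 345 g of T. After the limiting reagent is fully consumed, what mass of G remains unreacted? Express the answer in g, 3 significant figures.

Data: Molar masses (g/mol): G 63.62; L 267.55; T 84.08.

103 g

n(G) = 266.8 / 63.62 = 4.194 mol
n(R) = 3.429 mol
n(L) = 1258 / 267.55 = 4.702 mol
n(T) = 345.0 / 84.08 = 4.103 mol
n/ν → G: 1.398, R: 0.8573, L: 1.567, T: 1.368; R is limiting.
G consumed = (3/4) × 3.429 = 2.572 mol
G remaining = 4.194 − 2.572 = 1.622 mol
mass = 1.622 × 63.62 = 103.2 g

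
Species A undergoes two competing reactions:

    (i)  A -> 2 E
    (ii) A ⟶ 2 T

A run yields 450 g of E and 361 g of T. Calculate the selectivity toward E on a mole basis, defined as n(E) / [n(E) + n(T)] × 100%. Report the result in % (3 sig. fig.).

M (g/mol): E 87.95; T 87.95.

n(E) = 450 / 87.95 = 5.117 mol
n(T) = 361 / 87.95 = 4.105 mol
selectivity = 5.117/(5.117+4.105) × 100 = 55.49 %

55.5 %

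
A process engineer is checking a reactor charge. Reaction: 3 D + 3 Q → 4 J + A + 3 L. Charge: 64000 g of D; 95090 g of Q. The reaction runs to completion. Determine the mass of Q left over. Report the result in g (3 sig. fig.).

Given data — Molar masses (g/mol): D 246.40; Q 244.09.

31700 g

n(D) = 64000 / 246.40 = 259.7 mol
n(Q) = 95090 / 244.09 = 389.6 mol
n/ν for D = 259.7/3 = 86.57
n/ν for Q = 389.6/3 = 129.9
Smallest n/ν is D → limiting reagent.
Q consumed = (3/3) × 259.7 = 259.7 mol
Q remaining = 389.6 − 259.7 = 129.9 mol
mass = 129.9 × 244.09 = 31710 g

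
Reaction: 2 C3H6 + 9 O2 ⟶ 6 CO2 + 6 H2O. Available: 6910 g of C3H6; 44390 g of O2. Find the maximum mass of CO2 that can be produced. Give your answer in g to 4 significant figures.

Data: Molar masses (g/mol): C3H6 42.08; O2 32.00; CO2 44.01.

21680 g

n(C3H6) = 6910 / 42.08 = 164.2 mol
n(O2) = 44390 / 32.00 = 1387 mol
n/ν for C3H6 = 164.2/2 = 82.10
n/ν for O2 = 1387/9 = 154.1
Smallest n/ν is C3H6 → limiting reagent.
n(CO2) = (6/2) × 164.2 = 492.6 mol
mass = 492.6 × 44.01 = 21680 g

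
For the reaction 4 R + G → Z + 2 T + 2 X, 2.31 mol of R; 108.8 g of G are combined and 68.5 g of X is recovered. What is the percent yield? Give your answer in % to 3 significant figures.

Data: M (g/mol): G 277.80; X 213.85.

40.9 %

n(R) = 2.310 mol
n(G) = 108.8 / 277.80 = 0.3916 mol
n/ν for R = 2.310/4 = 0.5775
n/ν for G = 0.3916/1 = 0.3916
Smallest n/ν is G → limiting reagent.
theoretical n(X) = (2/1) × 0.3916 = 0.7832 mol → 167.5 g
% yield = 68.5 / 167.5 × 100 = 40.90 %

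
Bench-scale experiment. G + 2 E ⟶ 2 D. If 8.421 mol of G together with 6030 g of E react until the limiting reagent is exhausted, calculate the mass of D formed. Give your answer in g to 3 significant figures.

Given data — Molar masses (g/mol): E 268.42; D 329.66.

5550 g

n(G) = 8.421 mol
n(E) = 6030 / 268.42 = 22.46 mol
n/ν for G = 8.421/1 = 8.421
n/ν for E = 22.46/2 = 11.23
Smallest n/ν is G → limiting reagent.
n(D) = (2/1) × 8.421 = 16.84 mol
mass = 16.84 × 329.66 = 5551 g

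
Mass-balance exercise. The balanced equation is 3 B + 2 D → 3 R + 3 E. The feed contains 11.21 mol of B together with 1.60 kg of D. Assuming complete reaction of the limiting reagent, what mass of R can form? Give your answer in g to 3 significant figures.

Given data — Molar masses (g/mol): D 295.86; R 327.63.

2660 g

n(B) = 11.21 mol
n(D) = 1.600×1000 / 295.86 = 5.408 mol
n/ν → B: 3.737, D: 2.704; D is limiting.
n(R) = (3/2) × 5.408 = 8.112 mol
mass = 8.112 × 327.63 = 2658 g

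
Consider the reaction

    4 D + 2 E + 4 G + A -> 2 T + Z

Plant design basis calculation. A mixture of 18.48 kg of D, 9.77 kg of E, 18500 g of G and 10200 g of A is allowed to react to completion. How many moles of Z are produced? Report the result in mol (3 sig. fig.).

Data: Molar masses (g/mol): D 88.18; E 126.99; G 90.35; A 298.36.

34.2 mol

n(D) = 18.48×1000 / 88.18 = 209.6 mol
n(E) = 9.770×1000 / 126.99 = 76.94 mol
n(G) = 18500 / 90.35 = 204.8 mol
n(A) = 10200 / 298.36 = 34.19 mol
n/ν for D = 209.6/4 = 52.40
n/ν for E = 76.94/2 = 38.47
n/ν for G = 204.8/4 = 51.20
n/ν for A = 34.19/1 = 34.19
Smallest n/ν is A → limiting reagent.
n(Z) = (1/1) × 34.19 = 34.19 mol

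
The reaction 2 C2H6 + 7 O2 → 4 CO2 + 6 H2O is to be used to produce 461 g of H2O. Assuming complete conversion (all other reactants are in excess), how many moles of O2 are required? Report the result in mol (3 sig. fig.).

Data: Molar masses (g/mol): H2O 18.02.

n(H2O) = 461 / 18.02 = 25.58 mol
n(O2) = (7/6) × 25.58 = 29.84 mol

29.8 mol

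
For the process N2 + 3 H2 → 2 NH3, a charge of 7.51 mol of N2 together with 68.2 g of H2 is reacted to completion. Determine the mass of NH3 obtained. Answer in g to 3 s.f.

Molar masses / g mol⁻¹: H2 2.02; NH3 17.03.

256 g

n(N2) = 7.510 mol
n(H2) = 68.20 / 2.02 = 33.76 mol
n/ν for N2 = 7.510/1 = 7.510
n/ν for H2 = 33.76/3 = 11.25
Smallest n/ν is N2 → limiting reagent.
n(NH3) = (2/1) × 7.510 = 15.02 mol
mass = 15.02 × 17.03 = 255.8 g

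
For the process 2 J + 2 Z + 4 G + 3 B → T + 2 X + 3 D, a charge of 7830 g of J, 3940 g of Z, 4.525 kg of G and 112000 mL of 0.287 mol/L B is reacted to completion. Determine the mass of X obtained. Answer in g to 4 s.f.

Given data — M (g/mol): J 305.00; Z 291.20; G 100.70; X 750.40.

n(J) = 7830 / 305.00 = 25.67 mol
n(Z) = 3940 / 291.20 = 13.53 mol
n(G) = 4.525×1000 / 100.70 = 44.94 mol
n(B) = 0.287 × 112000/1000 = 32.14 mol
n/ν → J: 12.84, Z: 6.765, G: 11.24, B: 10.71; Z is limiting.
n(X) = (2/2) × 13.53 = 13.53 mol
mass = 13.53 × 750.40 = 10150 g

10150 g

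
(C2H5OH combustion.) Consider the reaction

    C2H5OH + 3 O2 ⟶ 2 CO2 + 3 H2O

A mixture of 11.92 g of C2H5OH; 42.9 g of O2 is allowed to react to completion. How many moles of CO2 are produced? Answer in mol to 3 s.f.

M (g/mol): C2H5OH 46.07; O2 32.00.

0.517 mol

n(C2H5OH) = 11.92 / 46.07 = 0.2587 mol
n(O2) = 42.90 / 32.00 = 1.341 mol
n/ν for C2H5OH = 0.2587/1 = 0.2587
n/ν for O2 = 1.341/3 = 0.4470
Smallest n/ν is C2H5OH → limiting reagent.
n(CO2) = (2/1) × 0.2587 = 0.5174 mol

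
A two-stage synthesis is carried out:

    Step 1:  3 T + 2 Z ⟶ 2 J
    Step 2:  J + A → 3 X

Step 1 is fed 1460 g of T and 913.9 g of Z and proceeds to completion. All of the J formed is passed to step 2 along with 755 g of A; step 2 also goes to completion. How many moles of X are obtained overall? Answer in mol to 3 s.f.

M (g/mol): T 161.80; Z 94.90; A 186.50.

12.1 mol

Step 1:
n(T) = 1460 / 161.80 = 9.023 mol
n(Z) = 913.9 / 94.90 = 9.630 mol
n/ν for T = 9.023/3 = 3.008
n/ν for Z = 9.630/2 = 4.815
Smallest n/ν is T → limiting reagent.
n(J) produced = (2/3) × 9.023 = 6.015 mol
Step 2:
n(J) available = 6.015 mol
n(A) = 755.0 / 186.50 = 4.048 mol
n/ν for J = 6.015/1 = 6.015
n/ν for A = 4.048/1 = 4.048
Smallest n/ν is A → limiting reagent.
n(X) = (3/1) × 4.048 = 12.14 mol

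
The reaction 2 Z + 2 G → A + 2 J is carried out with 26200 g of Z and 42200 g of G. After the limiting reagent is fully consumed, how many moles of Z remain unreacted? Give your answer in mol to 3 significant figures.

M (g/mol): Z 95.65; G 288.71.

n(Z) = 26200 / 95.65 = 273.9 mol
n(G) = 42200 / 288.71 = 146.2 mol
n/ν for Z = 273.9/2 = 137.0
n/ν for G = 146.2/2 = 73.10
Smallest n/ν is G → limiting reagent.
Z consumed = (2/2) × 146.2 = 146.2 mol
Z remaining = 273.9 − 146.2 = 127.7 mol

128 mol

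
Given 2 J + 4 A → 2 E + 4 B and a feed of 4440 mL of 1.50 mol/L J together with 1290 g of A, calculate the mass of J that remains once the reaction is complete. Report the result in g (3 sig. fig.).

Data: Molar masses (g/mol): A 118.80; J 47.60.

n(J) = 1.50 × 4440/1000 = 6.660 mol
n(A) = 1290 / 118.80 = 10.86 mol
n/ν for J = 6.660/2 = 3.330
n/ν for A = 10.86/4 = 2.715
Smallest n/ν is A → limiting reagent.
J consumed = (2/4) × 10.86 = 5.430 mol
J remaining = 6.660 − 5.430 = 1.230 mol
mass = 1.230 × 47.60 = 58.55 g

58.6 g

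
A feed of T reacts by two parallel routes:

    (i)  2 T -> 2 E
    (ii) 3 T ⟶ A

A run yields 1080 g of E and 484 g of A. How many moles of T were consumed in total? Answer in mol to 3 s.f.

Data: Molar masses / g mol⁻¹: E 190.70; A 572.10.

n(E) = 1080 / 190.70 = 5.663 mol
n(A) = 484 / 572.10 = 0.8460 mol
n(T) via (i) = (2/2)×5.663 = 5.663 mol
n(T) via (ii) = (3/1)×0.8460 = 2.538 mol
total n(T) = 5.663 + 2.538 = 8.201 mol

8.20 mol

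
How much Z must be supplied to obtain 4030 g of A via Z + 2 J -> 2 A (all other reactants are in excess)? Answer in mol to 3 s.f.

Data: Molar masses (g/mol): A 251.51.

8.01 mol

n(A) = 4030 / 251.51 = 16.02 mol
n(Z) = (1/2) × 16.02 = 8.010 mol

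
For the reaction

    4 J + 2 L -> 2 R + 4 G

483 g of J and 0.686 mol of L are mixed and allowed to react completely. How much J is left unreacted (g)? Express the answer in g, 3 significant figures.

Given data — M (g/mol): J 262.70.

n(J) = 483.0 / 262.70 = 1.839 mol
n(L) = 0.6860 mol
n/ν for J = 1.839/4 = 0.4598
n/ν for L = 0.6860/2 = 0.3430
Smallest n/ν is L → limiting reagent.
J consumed = (4/2) × 0.6860 = 1.372 mol
J remaining = 1.839 − 1.372 = 0.4670 mol
mass = 0.4670 × 262.70 = 122.7 g

123 g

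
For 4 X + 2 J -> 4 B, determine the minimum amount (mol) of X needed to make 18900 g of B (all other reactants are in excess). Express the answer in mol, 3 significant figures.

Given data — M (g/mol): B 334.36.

n(B) = 18900 / 334.36 = 56.53 mol
n(X) = (4/4) × 56.53 = 56.53 mol

56.5 mol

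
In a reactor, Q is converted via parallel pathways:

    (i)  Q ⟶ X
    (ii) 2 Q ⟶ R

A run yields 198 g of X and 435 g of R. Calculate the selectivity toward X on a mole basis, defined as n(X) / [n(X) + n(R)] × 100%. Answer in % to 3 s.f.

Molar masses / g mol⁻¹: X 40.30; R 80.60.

47.7 %

n(X) = 198 / 40.30 = 4.913 mol
n(R) = 435 / 80.60 = 5.397 mol
selectivity = 4.913/(4.913+5.397) × 100 = 47.65 %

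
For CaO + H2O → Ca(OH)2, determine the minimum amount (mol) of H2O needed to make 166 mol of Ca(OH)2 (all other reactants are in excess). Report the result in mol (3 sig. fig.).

166 mol

n(Ca(OH)2) = 166.0 mol
n(H2O) = (1/1) × 166.0 = 166.0 mol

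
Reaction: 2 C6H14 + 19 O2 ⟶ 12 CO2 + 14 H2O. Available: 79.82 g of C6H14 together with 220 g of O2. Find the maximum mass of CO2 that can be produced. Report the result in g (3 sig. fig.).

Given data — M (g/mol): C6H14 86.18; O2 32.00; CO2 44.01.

n(C6H14) = 79.82 / 86.18 = 0.9262 mol
n(O2) = 220.0 / 32.00 = 6.875 mol
n/ν for C6H14 = 0.9262/2 = 0.4631
n/ν for O2 = 6.875/19 = 0.3618
Smallest n/ν is O2 → limiting reagent.
n(CO2) = (12/19) × 6.875 = 4.342 mol
mass = 4.342 × 44.01 = 191.1 g

191 g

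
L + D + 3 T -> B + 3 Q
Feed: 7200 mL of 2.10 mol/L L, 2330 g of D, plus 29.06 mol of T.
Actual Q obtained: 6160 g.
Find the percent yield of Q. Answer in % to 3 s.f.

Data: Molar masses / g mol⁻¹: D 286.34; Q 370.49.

n(L) = 2.10 × 7200/1000 = 15.12 mol
n(D) = 2330 / 286.34 = 8.137 mol
n(T) = 29.06 mol
n/ν for L = 15.12/1 = 15.12
n/ν for D = 8.137/1 = 8.137
n/ν for T = 29.06/3 = 9.687
Smallest n/ν is D → limiting reagent.
theoretical n(Q) = (3/1) × 8.137 = 24.41 mol → 9044 g
% yield = 6160 / 9044 × 100 = 68.11 %

68.1 %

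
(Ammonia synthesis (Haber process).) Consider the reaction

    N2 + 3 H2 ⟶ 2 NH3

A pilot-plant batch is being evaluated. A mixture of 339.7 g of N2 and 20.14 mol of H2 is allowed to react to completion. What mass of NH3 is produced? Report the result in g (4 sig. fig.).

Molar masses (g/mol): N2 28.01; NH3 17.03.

n(N2) = 339.7 / 28.01 = 12.13 mol
n(H2) = 20.14 mol
n/ν → N2: 12.13, H2: 6.713; H2 is limiting.
n(NH3) = (2/3) × 20.14 = 13.43 mol
mass = 13.43 × 17.03 = 228.7 g

228.7 g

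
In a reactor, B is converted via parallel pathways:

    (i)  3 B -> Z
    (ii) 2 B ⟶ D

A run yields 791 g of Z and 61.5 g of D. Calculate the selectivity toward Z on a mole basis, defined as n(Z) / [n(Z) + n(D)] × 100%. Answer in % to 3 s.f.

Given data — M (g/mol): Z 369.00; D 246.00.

89.6 %

n(Z) = 791 / 369.00 = 2.144 mol
n(D) = 61.5 / 246.00 = 0.2500 mol
selectivity = 2.144/(2.144+0.2500) × 100 = 89.56 %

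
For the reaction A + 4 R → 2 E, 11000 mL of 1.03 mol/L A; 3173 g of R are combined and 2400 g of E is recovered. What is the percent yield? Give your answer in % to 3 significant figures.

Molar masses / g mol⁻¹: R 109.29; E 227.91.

n(A) = 1.03 × 11000/1000 = 11.33 mol
n(R) = 3173 / 109.29 = 29.03 mol
n/ν for A = 11.33/1 = 11.33
n/ν for R = 29.03/4 = 7.258
Smallest n/ν is R → limiting reagent.
theoretical n(E) = (2/4) × 29.03 = 14.52 mol → 3309 g
% yield = 2400 / 3309 × 100 = 72.53 %

72.5 %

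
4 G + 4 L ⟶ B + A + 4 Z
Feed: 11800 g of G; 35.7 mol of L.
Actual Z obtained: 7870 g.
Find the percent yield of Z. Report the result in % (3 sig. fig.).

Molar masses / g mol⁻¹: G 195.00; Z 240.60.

91.6 %

n(G) = 11800 / 195.00 = 60.51 mol
n(L) = 35.70 mol
n/ν → G: 15.13, L: 8.925; L is limiting.
theoretical n(Z) = (4/4) × 35.70 = 35.70 mol → 8589 g
% yield = 7870 / 8589 × 100 = 91.63 %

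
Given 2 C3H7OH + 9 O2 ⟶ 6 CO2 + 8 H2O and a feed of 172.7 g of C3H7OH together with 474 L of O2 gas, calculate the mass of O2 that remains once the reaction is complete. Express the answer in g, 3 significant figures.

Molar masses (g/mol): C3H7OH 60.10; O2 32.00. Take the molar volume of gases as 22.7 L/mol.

254 g

n(C3H7OH) = 172.7 / 60.10 = 2.874 mol
n(O2) = 474.0 / 22.7 = 20.88 mol
n/ν for C3H7OH = 2.874/2 = 1.437
n/ν for O2 = 20.88/9 = 2.320
Smallest n/ν is C3H7OH → limiting reagent.
O2 consumed = (9/2) × 2.874 = 12.93 mol
O2 remaining = 20.88 − 12.93 = 7.950 mol
mass = 7.950 × 32.00 = 254.4 g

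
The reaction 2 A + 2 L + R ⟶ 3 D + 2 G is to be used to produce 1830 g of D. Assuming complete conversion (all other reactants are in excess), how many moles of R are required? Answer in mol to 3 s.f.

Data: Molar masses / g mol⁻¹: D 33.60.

n(D) = 1830 / 33.60 = 54.46 mol
n(R) = (1/3) × 54.46 = 18.15 mol

18.2 mol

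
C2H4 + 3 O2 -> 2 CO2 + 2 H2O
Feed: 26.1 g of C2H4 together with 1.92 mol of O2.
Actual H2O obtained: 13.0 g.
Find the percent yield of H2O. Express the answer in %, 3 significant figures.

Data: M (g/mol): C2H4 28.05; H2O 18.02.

n(C2H4) = 26.10 / 28.05 = 0.9305 mol
n(O2) = 1.920 mol
n/ν for C2H4 = 0.9305/1 = 0.9305
n/ν for O2 = 1.920/3 = 0.6400
Smallest n/ν is O2 → limiting reagent.
theoretical n(H2O) = (2/3) × 1.920 = 1.280 mol → 23.07 g
% yield = 13.0 / 23.07 × 100 = 56.35 %

56.4 %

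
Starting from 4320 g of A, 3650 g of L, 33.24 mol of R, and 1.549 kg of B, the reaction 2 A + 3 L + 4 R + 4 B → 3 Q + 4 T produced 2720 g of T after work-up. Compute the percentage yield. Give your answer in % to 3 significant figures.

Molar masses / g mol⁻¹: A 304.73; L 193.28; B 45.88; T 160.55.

n(A) = 4320 / 304.73 = 14.18 mol
n(L) = 3650 / 193.28 = 18.88 mol
n(R) = 33.24 mol
n(B) = 1.549×1000 / 45.88 = 33.76 mol
n/ν for A = 14.18/2 = 7.090
n/ν for L = 18.88/3 = 6.293
n/ν for R = 33.24/4 = 8.310
n/ν for B = 33.76/4 = 8.440
Smallest n/ν is L → limiting reagent.
theoretical n(T) = (4/3) × 18.88 = 25.17 mol → 4041 g
% yield = 2720 / 4041 × 100 = 67.31 %

67.3 %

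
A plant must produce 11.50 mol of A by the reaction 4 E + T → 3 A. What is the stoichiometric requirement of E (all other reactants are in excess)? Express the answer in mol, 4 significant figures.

15.33 mol

n(A) = 11.50 mol
n(E) = (4/3) × 11.50 = 15.33 mol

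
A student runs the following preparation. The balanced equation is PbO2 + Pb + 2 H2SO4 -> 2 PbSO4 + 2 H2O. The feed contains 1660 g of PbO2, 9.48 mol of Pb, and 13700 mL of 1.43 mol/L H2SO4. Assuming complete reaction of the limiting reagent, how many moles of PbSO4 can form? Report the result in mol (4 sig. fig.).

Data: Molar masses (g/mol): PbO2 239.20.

n(PbO2) = 1660 / 239.20 = 6.940 mol
n(Pb) = 9.480 mol
n(H2SO4) = 1.43 × 13700/1000 = 19.59 mol
n/ν for PbO2 = 6.940/1 = 6.940
n/ν for Pb = 9.480/1 = 9.480
n/ν for H2SO4 = 19.59/2 = 9.795
Smallest n/ν is PbO2 → limiting reagent.
n(PbSO4) = (2/1) × 6.940 = 13.88 mol

13.88 mol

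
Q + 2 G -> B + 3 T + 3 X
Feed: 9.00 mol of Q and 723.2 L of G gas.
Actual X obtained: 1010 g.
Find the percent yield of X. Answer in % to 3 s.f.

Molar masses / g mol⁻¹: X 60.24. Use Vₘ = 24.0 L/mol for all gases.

n(Q) = 9.000 mol
n(G) = 723.2 / 24.0 = 30.13 mol
n/ν → Q: 9.000, G: 15.07; Q is limiting.
theoretical n(X) = (3/1) × 9.000 = 27.00 mol → 1626 g
% yield = 1010 / 1626 × 100 = 62.12 %

62.1 %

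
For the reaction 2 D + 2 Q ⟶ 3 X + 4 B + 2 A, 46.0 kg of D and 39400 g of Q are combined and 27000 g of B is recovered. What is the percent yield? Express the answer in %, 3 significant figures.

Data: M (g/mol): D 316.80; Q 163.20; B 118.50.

78.5 %

n(D) = 46.00×1000 / 316.80 = 145.2 mol
n(Q) = 39400 / 163.20 = 241.4 mol
n/ν → D: 72.60, Q: 120.7; D is limiting.
theoretical n(B) = (4/2) × 145.2 = 290.4 mol → 34410 g
% yield = 27000 / 34410 × 100 = 78.47 %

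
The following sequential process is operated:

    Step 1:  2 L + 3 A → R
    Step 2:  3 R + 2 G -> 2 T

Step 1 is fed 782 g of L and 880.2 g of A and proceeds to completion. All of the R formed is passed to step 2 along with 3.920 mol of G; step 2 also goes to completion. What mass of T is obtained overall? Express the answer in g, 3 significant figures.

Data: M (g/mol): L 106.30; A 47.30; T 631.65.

1550 g

Step 1:
n(L) = 782.0 / 106.30 = 7.357 mol
n(A) = 880.2 / 47.30 = 18.61 mol
n/ν → L: 3.679, A: 6.203; L is limiting.
n(R) produced = (1/2) × 7.357 = 3.679 mol
Step 2:
n(R) available = 3.679 mol
n(G) = 3.920 mol
n/ν → R: 1.226, G: 1.960; R is limiting.
n(T) = (2/3) × 3.679 = 2.453 mol
mass = 2.453 × 631.65 = 1549 g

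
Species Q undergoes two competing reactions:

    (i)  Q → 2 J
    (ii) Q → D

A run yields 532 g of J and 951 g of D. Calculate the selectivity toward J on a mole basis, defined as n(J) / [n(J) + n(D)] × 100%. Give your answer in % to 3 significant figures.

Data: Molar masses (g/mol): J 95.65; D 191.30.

n(J) = 532 / 95.65 = 5.562 mol
n(D) = 951 / 191.30 = 4.971 mol
selectivity = 5.562/(5.562+4.971) × 100 = 52.81 %

52.8 %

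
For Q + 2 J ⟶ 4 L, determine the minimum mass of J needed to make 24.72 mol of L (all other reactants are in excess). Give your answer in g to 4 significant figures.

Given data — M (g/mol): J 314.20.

3884 g

n(L) = 24.72 mol
n(J) = (2/4) × 24.72 = 12.36 mol
mass = 12.36 × 314.20 = 3884 g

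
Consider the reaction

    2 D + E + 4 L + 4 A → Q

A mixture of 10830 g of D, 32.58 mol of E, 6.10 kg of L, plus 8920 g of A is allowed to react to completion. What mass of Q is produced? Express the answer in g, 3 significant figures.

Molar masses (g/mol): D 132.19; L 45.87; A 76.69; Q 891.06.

n(D) = 10830 / 132.19 = 81.93 mol
n(E) = 32.58 mol
n(L) = 6.100×1000 / 45.87 = 133.0 mol
n(A) = 8920 / 76.69 = 116.3 mol
n/ν for D = 81.93/2 = 40.97
n/ν for E = 32.58/1 = 32.58
n/ν for L = 133.0/4 = 33.25
n/ν for A = 116.3/4 = 29.08
Smallest n/ν is A → limiting reagent.
n(Q) = (1/4) × 116.3 = 29.08 mol
mass = 29.08 × 891.06 = 25910 g

25900 g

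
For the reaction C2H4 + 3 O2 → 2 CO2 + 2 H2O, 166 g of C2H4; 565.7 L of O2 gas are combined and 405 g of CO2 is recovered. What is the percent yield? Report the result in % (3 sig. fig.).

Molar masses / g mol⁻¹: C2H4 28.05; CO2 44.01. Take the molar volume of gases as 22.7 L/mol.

77.7 %

n(C2H4) = 166.0 / 28.05 = 5.918 mol
n(O2) = 565.7 / 22.7 = 24.92 mol
n/ν → C2H4: 5.918, O2: 8.307; C2H4 is limiting.
theoretical n(CO2) = (2/1) × 5.918 = 11.84 mol → 521.1 g
% yield = 405 / 521.1 × 100 = 77.72 %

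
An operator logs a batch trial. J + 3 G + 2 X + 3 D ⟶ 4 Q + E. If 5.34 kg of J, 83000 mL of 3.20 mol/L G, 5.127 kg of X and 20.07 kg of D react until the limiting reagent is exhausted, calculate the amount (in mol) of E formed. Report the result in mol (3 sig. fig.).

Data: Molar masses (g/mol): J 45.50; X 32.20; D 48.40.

n(J) = 5.340×1000 / 45.50 = 117.4 mol
n(G) = 3.20 × 83000/1000 = 265.6 mol
n(X) = 5.127×1000 / 32.20 = 159.2 mol
n(D) = 20.07×1000 / 48.40 = 414.7 mol
n/ν for J = 117.4/1 = 117.4
n/ν for G = 265.6/3 = 88.53
n/ν for X = 159.2/2 = 79.60
n/ν for D = 414.7/3 = 138.2
Smallest n/ν is X → limiting reagent.
n(E) = (1/2) × 159.2 = 79.60 mol

79.6 mol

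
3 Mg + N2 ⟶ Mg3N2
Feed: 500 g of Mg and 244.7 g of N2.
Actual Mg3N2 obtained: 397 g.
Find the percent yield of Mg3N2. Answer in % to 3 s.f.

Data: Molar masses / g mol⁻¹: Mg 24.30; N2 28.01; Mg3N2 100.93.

57.3 %

n(Mg) = 500.0 / 24.30 = 20.58 mol
n(N2) = 244.7 / 28.01 = 8.736 mol
n/ν for Mg = 20.58/3 = 6.860
n/ν for N2 = 8.736/1 = 8.736
Smallest n/ν is Mg → limiting reagent.
theoretical n(Mg3N2) = (1/3) × 20.58 = 6.860 mol → 692.4 g
% yield = 397 / 692.4 × 100 = 57.34 %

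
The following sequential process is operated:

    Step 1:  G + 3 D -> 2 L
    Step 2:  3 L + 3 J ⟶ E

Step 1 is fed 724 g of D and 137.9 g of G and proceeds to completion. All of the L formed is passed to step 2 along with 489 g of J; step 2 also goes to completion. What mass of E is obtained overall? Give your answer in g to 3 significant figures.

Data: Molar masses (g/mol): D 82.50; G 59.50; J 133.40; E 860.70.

Step 1:
n(D) = 724.0 / 82.50 = 8.776 mol
n(G) = 137.9 / 59.50 = 2.318 mol
n/ν for D = 8.776/3 = 2.925
n/ν for G = 2.318/1 = 2.318
Smallest n/ν is G → limiting reagent.
n(L) produced = (2/1) × 2.318 = 4.636 mol
Step 2:
n(L) available = 4.636 mol
n(J) = 489.0 / 133.40 = 3.666 mol
n/ν for L = 4.636/3 = 1.545
n/ν for J = 3.666/3 = 1.222
Smallest n/ν is J → limiting reagent.
n(E) = (1/3) × 3.666 = 1.222 mol
mass = 1.222 × 860.70 = 1052 g

1050 g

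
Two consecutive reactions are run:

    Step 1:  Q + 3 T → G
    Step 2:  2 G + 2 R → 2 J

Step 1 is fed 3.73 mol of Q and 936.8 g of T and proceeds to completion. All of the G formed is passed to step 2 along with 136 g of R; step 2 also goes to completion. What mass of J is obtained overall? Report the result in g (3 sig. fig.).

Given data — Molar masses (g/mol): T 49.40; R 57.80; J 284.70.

670 g

Step 1:
n(Q) = 3.730 mol
n(T) = 936.8 / 49.40 = 18.96 mol
n/ν → Q: 3.730, T: 6.320; Q is limiting.
n(G) produced = (1/1) × 3.730 = 3.730 mol
Step 2:
n(G) available = 3.730 mol
n(R) = 136.0 / 57.80 = 2.353 mol
n/ν → G: 1.865, R: 1.177; R is limiting.
n(J) = (2/2) × 2.353 = 2.353 mol
mass = 2.353 × 284.70 = 669.9 g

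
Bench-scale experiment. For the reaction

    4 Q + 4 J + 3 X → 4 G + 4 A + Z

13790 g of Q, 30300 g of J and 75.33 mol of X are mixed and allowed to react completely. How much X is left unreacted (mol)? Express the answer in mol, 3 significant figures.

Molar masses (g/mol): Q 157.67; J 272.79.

n(Q) = 13790 / 157.67 = 87.46 mol
n(J) = 30300 / 272.79 = 111.1 mol
n(X) = 75.33 mol
n/ν for Q = 87.46/4 = 21.87
n/ν for J = 111.1/4 = 27.78
n/ν for X = 75.33/3 = 25.11
Smallest n/ν is Q → limiting reagent.
X consumed = (3/4) × 87.46 = 65.60 mol
X remaining = 75.33 − 65.60 = 9.730 mol

9.73 mol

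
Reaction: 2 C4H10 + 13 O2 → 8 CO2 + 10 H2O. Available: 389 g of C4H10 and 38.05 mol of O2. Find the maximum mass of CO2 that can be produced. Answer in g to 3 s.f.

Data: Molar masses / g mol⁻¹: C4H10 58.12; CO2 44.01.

1030 g

n(C4H10) = 389.0 / 58.12 = 6.693 mol
n(O2) = 38.05 mol
n/ν → C4H10: 3.347, O2: 2.927; O2 is limiting.
n(CO2) = (8/13) × 38.05 = 23.42 mol
mass = 23.42 × 44.01 = 1031 g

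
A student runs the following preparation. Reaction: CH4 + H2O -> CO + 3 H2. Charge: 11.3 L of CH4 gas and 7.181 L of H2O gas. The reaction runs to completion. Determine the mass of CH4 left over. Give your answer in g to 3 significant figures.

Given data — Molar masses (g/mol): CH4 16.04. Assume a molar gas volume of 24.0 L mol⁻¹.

2.75 g

n(CH4) = 11.30 / 24.0 = 0.4708 mol
n(H2O) = 7.181 / 24.0 = 0.2992 mol
n/ν for CH4 = 0.4708/1 = 0.4708
n/ν for H2O = 0.2992/1 = 0.2992
Smallest n/ν is H2O → limiting reagent.
CH4 consumed = (1/1) × 0.2992 = 0.2992 mol
CH4 remaining = 0.4708 − 0.2992 = 0.1716 mol
mass = 0.1716 × 16.04 = 2.752 g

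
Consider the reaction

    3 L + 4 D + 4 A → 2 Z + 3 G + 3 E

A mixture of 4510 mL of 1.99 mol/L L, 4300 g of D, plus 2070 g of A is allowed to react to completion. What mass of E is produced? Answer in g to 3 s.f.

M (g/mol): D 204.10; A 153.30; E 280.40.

2520 g

n(L) = 1.99 × 4510/1000 = 8.975 mol
n(D) = 4300 / 204.10 = 21.07 mol
n(A) = 2070 / 153.30 = 13.50 mol
n/ν for L = 8.975/3 = 2.992
n/ν for D = 21.07/4 = 5.268
n/ν for A = 13.50/4 = 3.375
Smallest n/ν is L → limiting reagent.
n(E) = (3/3) × 8.975 = 8.975 mol
mass = 8.975 × 280.40 = 2517 g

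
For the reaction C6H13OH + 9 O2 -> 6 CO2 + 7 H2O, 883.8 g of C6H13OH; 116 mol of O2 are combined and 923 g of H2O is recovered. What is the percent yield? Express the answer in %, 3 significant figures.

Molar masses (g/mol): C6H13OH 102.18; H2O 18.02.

n(C6H13OH) = 883.8 / 102.18 = 8.649 mol
n(O2) = 116.0 mol
n/ν for C6H13OH = 8.649/1 = 8.649
n/ν for O2 = 116.0/9 = 12.89
Smallest n/ν is C6H13OH → limiting reagent.
theoretical n(H2O) = (7/1) × 8.649 = 60.54 mol → 1091 g
% yield = 923 / 1091 × 100 = 84.60 %

84.6 %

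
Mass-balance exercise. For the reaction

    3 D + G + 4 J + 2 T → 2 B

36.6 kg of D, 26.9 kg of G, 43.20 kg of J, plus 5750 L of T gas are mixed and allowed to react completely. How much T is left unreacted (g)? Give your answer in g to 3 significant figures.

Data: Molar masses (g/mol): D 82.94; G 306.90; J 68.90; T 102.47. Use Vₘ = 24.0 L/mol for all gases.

6590 g

n(D) = 36.60×1000 / 82.94 = 441.3 mol
n(G) = 26.90×1000 / 306.90 = 87.65 mol
n(J) = 43.20×1000 / 68.90 = 627.0 mol
n(T) = 5750 / 24.0 = 239.6 mol
n/ν for D = 441.3/3 = 147.1
n/ν for G = 87.65/1 = 87.65
n/ν for J = 627.0/4 = 156.8
n/ν for T = 239.6/2 = 119.8
Smallest n/ν is G → limiting reagent.
T consumed = (2/1) × 87.65 = 175.3 mol
T remaining = 239.6 − 175.3 = 64.30 mol
mass = 64.30 × 102.47 = 6589 g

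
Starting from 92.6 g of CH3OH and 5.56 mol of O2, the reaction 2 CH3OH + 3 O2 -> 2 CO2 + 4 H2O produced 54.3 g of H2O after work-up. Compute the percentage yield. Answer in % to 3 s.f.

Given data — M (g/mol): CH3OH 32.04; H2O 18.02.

52.1 %

n(CH3OH) = 92.60 / 32.04 = 2.890 mol
n(O2) = 5.560 mol
n/ν for CH3OH = 2.890/2 = 1.445
n/ν for O2 = 5.560/3 = 1.853
Smallest n/ν is CH3OH → limiting reagent.
theoretical n(H2O) = (4/2) × 2.890 = 5.780 mol → 104.2 g
% yield = 54.3 / 104.2 × 100 = 52.11 %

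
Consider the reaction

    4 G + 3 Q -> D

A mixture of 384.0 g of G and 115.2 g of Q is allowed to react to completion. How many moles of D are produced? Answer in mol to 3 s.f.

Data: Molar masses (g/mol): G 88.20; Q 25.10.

n(G) = 384.0 / 88.20 = 4.354 mol
n(Q) = 115.2 / 25.10 = 4.590 mol
n/ν for G = 4.354/4 = 1.089
n/ν for Q = 4.590/3 = 1.530
Smallest n/ν is G → limiting reagent.
n(D) = (1/4) × 4.354 = 1.089 mol

1.09 mol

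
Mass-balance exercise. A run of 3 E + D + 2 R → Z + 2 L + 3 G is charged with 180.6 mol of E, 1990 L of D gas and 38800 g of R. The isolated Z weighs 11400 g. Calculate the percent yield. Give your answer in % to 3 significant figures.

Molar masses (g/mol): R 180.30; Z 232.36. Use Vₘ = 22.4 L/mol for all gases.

n(E) = 180.6 mol
n(D) = 1990 / 22.4 = 88.84 mol
n(R) = 38800 / 180.30 = 215.2 mol
n/ν → E: 60.20, D: 88.84, R: 107.6; E is limiting.
theoretical n(Z) = (1/3) × 180.6 = 60.20 mol → 13990 g
% yield = 11400 / 13990 × 100 = 81.49 %

81.5 %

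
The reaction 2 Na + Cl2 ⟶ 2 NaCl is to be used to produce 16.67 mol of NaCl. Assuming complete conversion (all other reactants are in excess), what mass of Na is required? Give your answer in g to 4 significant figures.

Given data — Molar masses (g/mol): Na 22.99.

n(NaCl) = 16.67 mol
n(Na) = (2/2) × 16.67 = 16.67 mol
mass = 16.67 × 22.99 = 383.2 g

383.2 g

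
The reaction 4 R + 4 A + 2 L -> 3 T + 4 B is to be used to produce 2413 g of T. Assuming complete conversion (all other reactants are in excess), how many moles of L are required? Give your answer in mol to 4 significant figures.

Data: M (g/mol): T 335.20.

n(T) = 2413 / 335.20 = 7.199 mol
n(L) = (2/3) × 7.199 = 4.799 mol

4.799 mol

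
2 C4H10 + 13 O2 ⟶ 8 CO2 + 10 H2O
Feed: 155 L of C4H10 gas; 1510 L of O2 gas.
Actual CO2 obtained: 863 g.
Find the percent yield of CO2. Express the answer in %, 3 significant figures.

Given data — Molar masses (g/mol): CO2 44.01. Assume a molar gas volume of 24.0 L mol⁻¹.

75.9 %

n(C4H10) = 155.0 / 24.0 = 6.458 mol
n(O2) = 1510 / 24.0 = 62.92 mol
n/ν for C4H10 = 6.458/2 = 3.229
n/ν for O2 = 62.92/13 = 4.840
Smallest n/ν is C4H10 → limiting reagent.
theoretical n(CO2) = (8/2) × 6.458 = 25.83 mol → 1137 g
% yield = 863 / 1137 × 100 = 75.90 %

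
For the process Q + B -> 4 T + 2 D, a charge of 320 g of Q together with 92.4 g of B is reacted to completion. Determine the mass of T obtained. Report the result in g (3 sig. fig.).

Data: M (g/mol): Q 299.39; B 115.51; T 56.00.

n(Q) = 320.0 / 299.39 = 1.069 mol
n(B) = 92.40 / 115.51 = 0.7999 mol
n/ν for Q = 1.069/1 = 1.069
n/ν for B = 0.7999/1 = 0.7999
Smallest n/ν is B → limiting reagent.
n(T) = (4/1) × 0.7999 = 3.200 mol
mass = 3.200 × 56.00 = 179.2 g

179 g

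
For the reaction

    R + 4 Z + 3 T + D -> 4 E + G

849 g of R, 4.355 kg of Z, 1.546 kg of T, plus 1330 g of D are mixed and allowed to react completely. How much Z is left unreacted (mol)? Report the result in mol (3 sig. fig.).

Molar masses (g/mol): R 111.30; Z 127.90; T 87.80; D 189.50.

10.6 mol

n(R) = 849.0 / 111.30 = 7.628 mol
n(Z) = 4.355×1000 / 127.90 = 34.05 mol
n(T) = 1.546×1000 / 87.80 = 17.61 mol
n(D) = 1330 / 189.50 = 7.018 mol
n/ν for R = 7.628/1 = 7.628
n/ν for Z = 34.05/4 = 8.513
n/ν for T = 17.61/3 = 5.870
n/ν for D = 7.018/1 = 7.018
Smallest n/ν is T → limiting reagent.
Z consumed = (4/3) × 17.61 = 23.48 mol
Z remaining = 34.05 − 23.48 = 10.57 mol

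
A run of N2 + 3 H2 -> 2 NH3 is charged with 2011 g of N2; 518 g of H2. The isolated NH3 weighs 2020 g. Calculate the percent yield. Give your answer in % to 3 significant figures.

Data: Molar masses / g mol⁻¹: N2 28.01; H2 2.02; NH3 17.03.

n(N2) = 2011 / 28.01 = 71.80 mol
n(H2) = 518.0 / 2.02 = 256.4 mol
n/ν for N2 = 71.80/1 = 71.80
n/ν for H2 = 256.4/3 = 85.47
Smallest n/ν is N2 → limiting reagent.
theoretical n(NH3) = (2/1) × 71.80 = 143.6 mol → 2446 g
% yield = 2020 / 2446 × 100 = 82.58 %

82.6 %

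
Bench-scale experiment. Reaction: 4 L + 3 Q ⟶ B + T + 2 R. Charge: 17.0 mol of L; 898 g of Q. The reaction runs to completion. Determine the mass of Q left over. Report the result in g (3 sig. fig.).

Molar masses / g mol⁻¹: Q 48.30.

n(L) = 17.00 mol
n(Q) = 898.0 / 48.30 = 18.59 mol
n/ν for L = 17.00/4 = 4.250
n/ν for Q = 18.59/3 = 6.197
Smallest n/ν is L → limiting reagent.
Q consumed = (3/4) × 17.00 = 12.75 mol
Q remaining = 18.59 − 12.75 = 5.840 mol
mass = 5.840 × 48.30 = 282.1 g

282 g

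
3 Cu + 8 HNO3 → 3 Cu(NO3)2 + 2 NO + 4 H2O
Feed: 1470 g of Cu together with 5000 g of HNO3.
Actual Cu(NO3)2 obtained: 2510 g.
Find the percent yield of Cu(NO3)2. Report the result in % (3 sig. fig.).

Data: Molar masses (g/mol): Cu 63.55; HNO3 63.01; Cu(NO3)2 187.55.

57.9 %

n(Cu) = 1470 / 63.55 = 23.13 mol
n(HNO3) = 5000 / 63.01 = 79.35 mol
n/ν for Cu = 23.13/3 = 7.710
n/ν for HNO3 = 79.35/8 = 9.919
Smallest n/ν is Cu → limiting reagent.
theoretical n(Cu(NO3)2) = (3/3) × 23.13 = 23.13 mol → 4338 g
% yield = 2510 / 4338 × 100 = 57.86 %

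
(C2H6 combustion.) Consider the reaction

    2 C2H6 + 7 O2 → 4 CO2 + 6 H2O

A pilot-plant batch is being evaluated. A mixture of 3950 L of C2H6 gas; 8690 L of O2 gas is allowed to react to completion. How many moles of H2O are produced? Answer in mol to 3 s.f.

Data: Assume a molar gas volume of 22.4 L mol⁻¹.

n(C2H6) = 3950 / 22.4 = 176.3 mol
n(O2) = 8690 / 22.4 = 387.9 mol
n/ν for C2H6 = 176.3/2 = 88.15
n/ν for O2 = 387.9/7 = 55.41
Smallest n/ν is O2 → limiting reagent.
n(H2O) = (6/7) × 387.9 = 332.5 mol

333 mol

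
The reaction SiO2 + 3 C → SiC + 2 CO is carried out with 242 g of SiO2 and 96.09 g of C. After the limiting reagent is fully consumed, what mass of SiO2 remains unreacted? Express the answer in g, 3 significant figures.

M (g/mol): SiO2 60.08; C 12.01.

n(SiO2) = 242.0 / 60.08 = 4.028 mol
n(C) = 96.09 / 12.01 = 8.001 mol
n/ν for SiO2 = 4.028/1 = 4.028
n/ν for C = 8.001/3 = 2.667
Smallest n/ν is C → limiting reagent.
SiO2 consumed = (1/3) × 8.001 = 2.667 mol
SiO2 remaining = 4.028 − 2.667 = 1.361 mol
mass = 1.361 × 60.08 = 81.77 g

81.8 g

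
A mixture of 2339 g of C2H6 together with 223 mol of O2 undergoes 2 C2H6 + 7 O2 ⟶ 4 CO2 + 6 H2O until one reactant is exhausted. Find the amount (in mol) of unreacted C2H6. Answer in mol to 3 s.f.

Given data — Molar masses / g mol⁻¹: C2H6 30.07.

14.1 mol

n(C2H6) = 2339 / 30.07 = 77.79 mol
n(O2) = 223.0 mol
n/ν → C2H6: 38.90, O2: 31.86; O2 is limiting.
C2H6 consumed = (2/7) × 223.0 = 63.71 mol
C2H6 remaining = 77.79 − 63.71 = 14.08 mol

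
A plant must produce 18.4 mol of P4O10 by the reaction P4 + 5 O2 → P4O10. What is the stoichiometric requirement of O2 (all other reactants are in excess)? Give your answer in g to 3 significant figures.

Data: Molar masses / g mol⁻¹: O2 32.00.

n(P4O10) = 18.40 mol
n(O2) = (5/1) × 18.40 = 92.00 mol
mass = 92.00 × 32.00 = 2944 g

2940 g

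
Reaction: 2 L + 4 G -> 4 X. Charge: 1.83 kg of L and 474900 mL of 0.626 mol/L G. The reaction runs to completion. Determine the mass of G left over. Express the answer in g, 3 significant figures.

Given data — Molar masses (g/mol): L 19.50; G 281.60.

n(L) = 1.830×1000 / 19.50 = 93.85 mol
n(G) = 0.626 × 474900/1000 = 297.3 mol
n/ν → L: 46.93, G: 74.33; L is limiting.
G consumed = (4/2) × 93.85 = 187.7 mol
G remaining = 297.3 − 187.7 = 109.6 mol
mass = 109.6 × 281.60 = 30860 g

30900 g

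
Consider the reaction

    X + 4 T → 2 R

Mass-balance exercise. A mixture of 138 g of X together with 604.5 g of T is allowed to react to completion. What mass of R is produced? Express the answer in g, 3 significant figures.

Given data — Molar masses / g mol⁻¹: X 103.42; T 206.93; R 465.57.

680 g

n(X) = 138.0 / 103.42 = 1.334 mol
n(T) = 604.5 / 206.93 = 2.921 mol
n/ν for X = 1.334/1 = 1.334
n/ν for T = 2.921/4 = 0.7303
Smallest n/ν is T → limiting reagent.
n(R) = (2/4) × 2.921 = 1.461 mol
mass = 1.461 × 465.57 = 680.2 g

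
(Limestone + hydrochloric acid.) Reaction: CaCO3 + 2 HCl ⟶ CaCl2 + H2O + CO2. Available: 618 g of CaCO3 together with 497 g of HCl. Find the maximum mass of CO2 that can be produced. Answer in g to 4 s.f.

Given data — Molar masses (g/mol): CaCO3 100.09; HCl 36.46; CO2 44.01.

271.7 g

n(CaCO3) = 618.0 / 100.09 = 6.174 mol
n(HCl) = 497.0 / 36.46 = 13.63 mol
n/ν → CaCO3: 6.174, HCl: 6.815; CaCO3 is limiting.
n(CO2) = (1/1) × 6.174 = 6.174 mol
mass = 6.174 × 44.01 = 271.7 g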